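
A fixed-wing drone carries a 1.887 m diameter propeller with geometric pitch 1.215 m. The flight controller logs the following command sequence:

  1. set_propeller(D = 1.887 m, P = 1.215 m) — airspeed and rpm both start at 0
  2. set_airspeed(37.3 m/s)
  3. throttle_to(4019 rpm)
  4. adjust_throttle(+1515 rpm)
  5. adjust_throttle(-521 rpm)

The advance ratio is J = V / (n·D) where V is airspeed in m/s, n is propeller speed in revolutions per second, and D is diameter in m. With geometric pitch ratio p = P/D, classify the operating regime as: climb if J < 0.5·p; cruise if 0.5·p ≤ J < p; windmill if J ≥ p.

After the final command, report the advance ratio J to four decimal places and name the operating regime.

set_propeller: D = 1.887 m, P = 1.215 m (p = P/D = 0.643879); state ← (V=0, rpm=0)
set_airspeed(37.3): V ← 37.3 m/s
throttle_to(4019): rpm ← 4019
adjust_throttle(+1515): rpm ← 4019 +1515 = 5534
adjust_throttle(-521): rpm ← 5534 -521 = 5013
final state: V = 37.3 m/s, rpm = 5013 → n = rpm/60 = 83.550000 rev/s
J = V / (n·D) = 37.3 / (83.550000 × 1.887) = 0.236587
regime bands: climb J<0.3219 | cruise [0.3219, 0.6439) | windmill J≥0.6439
J = 0.2366 → climb

J = 0.2366, regime = climb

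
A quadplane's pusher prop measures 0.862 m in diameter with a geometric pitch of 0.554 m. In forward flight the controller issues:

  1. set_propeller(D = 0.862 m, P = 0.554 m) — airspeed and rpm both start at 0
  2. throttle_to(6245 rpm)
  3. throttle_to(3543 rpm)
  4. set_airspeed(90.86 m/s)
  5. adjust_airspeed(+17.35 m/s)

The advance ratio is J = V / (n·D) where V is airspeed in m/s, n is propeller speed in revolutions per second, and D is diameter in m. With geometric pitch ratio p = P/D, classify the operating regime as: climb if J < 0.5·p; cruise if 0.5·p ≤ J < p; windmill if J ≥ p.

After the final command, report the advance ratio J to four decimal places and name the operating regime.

set_propeller: D = 0.862 m, P = 0.554 m (p = P/D = 0.642691); state ← (V=0, rpm=0)
throttle_to(6245): rpm ← 6245
throttle_to(3543): rpm ← 3543
set_airspeed(90.86): V ← 90.86 m/s
adjust_airspeed(+17.35): V ← 90.86 +17.35 = 108.21 m/s
final state: V = 108.21 m/s, rpm = 3543 → n = rpm/60 = 59.050000 rev/s
J = V / (n·D) = 108.21 / (59.050000 × 0.862) = 2.125887
regime bands: climb J<0.3213 | cruise [0.3213, 0.6427) | windmill J≥0.6427
J = 2.1259 → windmill

J = 2.1259, regime = windmill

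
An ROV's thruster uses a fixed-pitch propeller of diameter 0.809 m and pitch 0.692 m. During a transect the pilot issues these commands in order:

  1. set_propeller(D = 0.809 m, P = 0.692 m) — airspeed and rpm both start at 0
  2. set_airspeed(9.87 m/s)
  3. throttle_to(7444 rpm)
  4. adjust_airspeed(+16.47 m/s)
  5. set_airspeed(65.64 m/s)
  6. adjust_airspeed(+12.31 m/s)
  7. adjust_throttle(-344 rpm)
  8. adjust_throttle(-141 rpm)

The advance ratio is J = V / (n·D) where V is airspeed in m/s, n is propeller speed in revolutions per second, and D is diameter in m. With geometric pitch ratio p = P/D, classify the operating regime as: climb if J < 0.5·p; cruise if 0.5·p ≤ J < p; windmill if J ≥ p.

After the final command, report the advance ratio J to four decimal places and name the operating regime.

J = 0.8308, regime = cruise

set_propeller: D = 0.809 m, P = 0.692 m (p = P/D = 0.855377); state ← (V=0, rpm=0)
set_airspeed(9.87): V ← 9.87 m/s
throttle_to(7444): rpm ← 7444
adjust_airspeed(+16.47): V ← 9.87 +16.47 = 26.34 m/s
set_airspeed(65.64): V ← 65.64 m/s
adjust_airspeed(+12.31): V ← 65.64 +12.31 = 77.95 m/s
adjust_throttle(-344): rpm ← 7444 -344 = 7100
adjust_throttle(-141): rpm ← 7100 -141 = 6959
final state: V = 77.95 m/s, rpm = 6959 → n = rpm/60 = 115.983333 rev/s
J = V / (n·D) = 77.95 / (115.983333 × 0.809) = 0.830753
regime bands: climb J<0.4277 | cruise [0.4277, 0.8554) | windmill J≥0.8554
J = 0.8308 → cruise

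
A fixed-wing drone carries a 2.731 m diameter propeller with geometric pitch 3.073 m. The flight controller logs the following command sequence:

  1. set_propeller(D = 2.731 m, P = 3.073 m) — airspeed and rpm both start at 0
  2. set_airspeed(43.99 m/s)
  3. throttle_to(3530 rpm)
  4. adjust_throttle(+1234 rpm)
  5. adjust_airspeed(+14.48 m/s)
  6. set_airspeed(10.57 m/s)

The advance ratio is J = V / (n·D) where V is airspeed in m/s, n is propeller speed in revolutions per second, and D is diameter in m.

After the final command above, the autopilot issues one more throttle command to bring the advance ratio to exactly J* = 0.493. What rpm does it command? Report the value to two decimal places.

rpm = 471.04

set_propeller: D = 2.731 m, P = 3.073 m (p = P/D = 1.125229); state ← (V=0, rpm=0)
set_airspeed(43.99): V ← 43.99 m/s
throttle_to(3530): rpm ← 3530
adjust_throttle(+1234): rpm ← 3530 +1234 = 4764
adjust_airspeed(+14.48): V ← 43.99 +14.48 = 58.47 m/s
set_airspeed(10.57): V ← 10.57 m/s
final state: V = 10.57 m/s, rpm = 4764 → n = rpm/60 = 79.400000 rev/s
target J* = 0.493; solve J* = V/(n·D) for n: n = V/(J*·D) = 10.57/(0.493 × 2.731) = 7.850664 rev/s
rpm = 60·n = 471.039816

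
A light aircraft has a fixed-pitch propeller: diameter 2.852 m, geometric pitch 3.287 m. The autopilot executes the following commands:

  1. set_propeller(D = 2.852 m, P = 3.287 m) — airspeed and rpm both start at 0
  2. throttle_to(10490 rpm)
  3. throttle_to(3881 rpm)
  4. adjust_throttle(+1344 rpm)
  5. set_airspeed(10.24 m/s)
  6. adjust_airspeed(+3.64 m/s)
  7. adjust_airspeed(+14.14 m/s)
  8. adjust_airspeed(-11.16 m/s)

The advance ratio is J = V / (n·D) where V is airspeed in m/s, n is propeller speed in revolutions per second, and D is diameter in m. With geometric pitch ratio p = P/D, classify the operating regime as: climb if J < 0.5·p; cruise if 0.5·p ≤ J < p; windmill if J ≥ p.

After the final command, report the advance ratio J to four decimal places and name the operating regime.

J = 0.0679, regime = climb

set_propeller: D = 2.852 m, P = 3.287 m (p = P/D = 1.152525); state ← (V=0, rpm=0)
throttle_to(10490): rpm ← 10490
throttle_to(3881): rpm ← 3881
adjust_throttle(+1344): rpm ← 3881 +1344 = 5225
set_airspeed(10.24): V ← 10.24 m/s
adjust_airspeed(+3.64): V ← 10.24 +3.64 = 13.88 m/s
adjust_airspeed(+14.14): V ← 13.88 +14.14 = 28.02 m/s
adjust_airspeed(-11.16): V ← 28.02 -11.16 = 16.86 m/s
final state: V = 16.86 m/s, rpm = 5225 → n = rpm/60 = 87.083333 rev/s
J = V / (n·D) = 16.86 / (87.083333 × 2.852) = 0.067885
regime bands: climb J<0.5763 | cruise [0.5763, 1.1525) | windmill J≥1.1525
J = 0.0679 → climb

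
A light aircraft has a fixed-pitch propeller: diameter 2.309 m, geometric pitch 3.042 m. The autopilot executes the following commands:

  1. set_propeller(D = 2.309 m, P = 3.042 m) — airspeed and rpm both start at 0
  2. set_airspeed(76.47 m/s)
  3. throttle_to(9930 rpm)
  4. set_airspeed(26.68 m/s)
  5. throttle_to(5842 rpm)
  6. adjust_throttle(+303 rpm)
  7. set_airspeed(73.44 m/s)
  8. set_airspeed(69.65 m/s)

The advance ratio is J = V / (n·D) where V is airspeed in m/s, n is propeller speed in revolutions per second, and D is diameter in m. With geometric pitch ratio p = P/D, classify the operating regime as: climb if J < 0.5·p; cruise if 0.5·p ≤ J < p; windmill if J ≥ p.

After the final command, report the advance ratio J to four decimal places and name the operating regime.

set_propeller: D = 2.309 m, P = 3.042 m (p = P/D = 1.317453); state ← (V=0, rpm=0)
set_airspeed(76.47): V ← 76.47 m/s
throttle_to(9930): rpm ← 9930
set_airspeed(26.68): V ← 26.68 m/s
throttle_to(5842): rpm ← 5842
adjust_throttle(+303): rpm ← 5842 +303 = 6145
set_airspeed(73.44): V ← 73.44 m/s
set_airspeed(69.65): V ← 69.65 m/s
final state: V = 69.65 m/s, rpm = 6145 → n = rpm/60 = 102.416667 rev/s
J = V / (n·D) = 69.65 / (102.416667 × 2.309) = 0.294528
regime bands: climb J<0.6587 | cruise [0.6587, 1.3175) | windmill J≥1.3175
J = 0.2945 → climb

J = 0.2945, regime = climb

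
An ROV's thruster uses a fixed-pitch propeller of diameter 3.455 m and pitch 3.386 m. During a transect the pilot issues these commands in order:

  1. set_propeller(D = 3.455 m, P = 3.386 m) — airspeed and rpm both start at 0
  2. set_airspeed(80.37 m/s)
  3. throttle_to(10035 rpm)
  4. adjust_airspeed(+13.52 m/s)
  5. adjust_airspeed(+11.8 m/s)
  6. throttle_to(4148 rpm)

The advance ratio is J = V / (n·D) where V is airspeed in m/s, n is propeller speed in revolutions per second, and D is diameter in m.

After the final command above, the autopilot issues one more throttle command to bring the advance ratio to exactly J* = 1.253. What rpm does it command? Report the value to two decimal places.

rpm = 1464.83

set_propeller: D = 3.455 m, P = 3.386 m (p = P/D = 0.980029); state ← (V=0, rpm=0)
set_airspeed(80.37): V ← 80.37 m/s
throttle_to(10035): rpm ← 10035
adjust_airspeed(+13.52): V ← 80.37 +13.52 = 93.89 m/s
adjust_airspeed(+11.8): V ← 93.89 +11.8 = 105.69 m/s
throttle_to(4148): rpm ← 4148
final state: V = 105.69 m/s, rpm = 4148 → n = rpm/60 = 69.133333 rev/s
target J* = 1.253; solve J* = V/(n·D) for n: n = V/(J*·D) = 105.69/(1.253 × 3.455) = 24.413766 rev/s
rpm = 60·n = 1464.825952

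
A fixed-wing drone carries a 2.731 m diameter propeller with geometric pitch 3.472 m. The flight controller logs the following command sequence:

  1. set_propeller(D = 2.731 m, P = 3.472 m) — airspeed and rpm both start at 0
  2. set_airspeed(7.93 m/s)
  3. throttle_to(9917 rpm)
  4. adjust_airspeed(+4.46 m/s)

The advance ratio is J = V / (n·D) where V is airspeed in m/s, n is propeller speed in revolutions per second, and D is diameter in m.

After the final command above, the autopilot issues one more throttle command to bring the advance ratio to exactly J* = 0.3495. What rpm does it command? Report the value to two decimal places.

rpm = 778.85

set_propeller: D = 2.731 m, P = 3.472 m (p = P/D = 1.271329); state ← (V=0, rpm=0)
set_airspeed(7.93): V ← 7.93 m/s
throttle_to(9917): rpm ← 9917
adjust_airspeed(+4.46): V ← 7.93 +4.46 = 12.39 m/s
final state: V = 12.39 m/s, rpm = 9917 → n = rpm/60 = 165.283333 rev/s
target J* = 0.3495; solve J* = V/(n·D) for n: n = V/(J*·D) = 12.39/(0.3495 × 2.731) = 12.980829 rev/s
rpm = 60·n = 778.849735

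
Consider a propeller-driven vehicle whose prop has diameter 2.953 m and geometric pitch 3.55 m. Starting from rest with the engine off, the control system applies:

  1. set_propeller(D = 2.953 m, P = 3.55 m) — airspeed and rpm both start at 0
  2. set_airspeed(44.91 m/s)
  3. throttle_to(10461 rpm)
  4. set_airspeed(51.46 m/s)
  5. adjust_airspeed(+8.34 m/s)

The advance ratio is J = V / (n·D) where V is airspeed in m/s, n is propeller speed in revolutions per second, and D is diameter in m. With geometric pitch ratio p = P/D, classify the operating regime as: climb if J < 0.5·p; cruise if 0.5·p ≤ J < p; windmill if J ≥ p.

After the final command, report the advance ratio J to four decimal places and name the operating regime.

J = 0.1161, regime = climb

set_propeller: D = 2.953 m, P = 3.55 m (p = P/D = 1.202167); state ← (V=0, rpm=0)
set_airspeed(44.91): V ← 44.91 m/s
throttle_to(10461): rpm ← 10461
set_airspeed(51.46): V ← 51.46 m/s
adjust_airspeed(+8.34): V ← 51.46 +8.34 = 59.8 m/s
final state: V = 59.8 m/s, rpm = 10461 → n = rpm/60 = 174.350000 rev/s
J = V / (n·D) = 59.8 / (174.350000 × 2.953) = 0.116149
regime bands: climb J<0.6011 | cruise [0.6011, 1.2022) | windmill J≥1.2022
J = 0.1161 → climb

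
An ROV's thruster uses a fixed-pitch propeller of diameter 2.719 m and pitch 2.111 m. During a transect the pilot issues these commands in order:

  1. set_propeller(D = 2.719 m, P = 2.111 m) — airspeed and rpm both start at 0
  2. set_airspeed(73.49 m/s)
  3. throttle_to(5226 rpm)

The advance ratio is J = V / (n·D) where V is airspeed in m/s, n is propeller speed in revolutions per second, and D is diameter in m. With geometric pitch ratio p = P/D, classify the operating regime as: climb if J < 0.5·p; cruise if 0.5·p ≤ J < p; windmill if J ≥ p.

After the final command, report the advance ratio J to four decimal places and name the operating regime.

J = 0.3103, regime = climb

set_propeller: D = 2.719 m, P = 2.111 m (p = P/D = 0.776388); state ← (V=0, rpm=0)
set_airspeed(73.49): V ← 73.49 m/s
throttle_to(5226): rpm ← 5226
final state: V = 73.49 m/s, rpm = 5226 → n = rpm/60 = 87.100000 rev/s
J = V / (n·D) = 73.49 / (87.100000 × 2.719) = 0.310314
regime bands: climb J<0.3882 | cruise [0.3882, 0.7764) | windmill J≥0.7764
J = 0.3103 → climb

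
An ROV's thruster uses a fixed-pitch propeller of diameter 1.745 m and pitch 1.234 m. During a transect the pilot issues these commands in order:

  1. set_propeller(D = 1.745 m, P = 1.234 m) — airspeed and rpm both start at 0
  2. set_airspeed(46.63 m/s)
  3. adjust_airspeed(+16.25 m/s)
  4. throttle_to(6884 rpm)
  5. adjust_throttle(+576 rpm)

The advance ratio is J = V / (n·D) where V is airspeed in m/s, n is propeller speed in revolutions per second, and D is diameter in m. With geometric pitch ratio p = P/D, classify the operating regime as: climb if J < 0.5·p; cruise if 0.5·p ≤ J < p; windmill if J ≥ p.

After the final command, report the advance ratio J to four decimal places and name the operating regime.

set_propeller: D = 1.745 m, P = 1.234 m (p = P/D = 0.707163); state ← (V=0, rpm=0)
set_airspeed(46.63): V ← 46.63 m/s
adjust_airspeed(+16.25): V ← 46.63 +16.25 = 62.88 m/s
throttle_to(6884): rpm ← 6884
adjust_throttle(+576): rpm ← 6884 +576 = 7460
final state: V = 62.88 m/s, rpm = 7460 → n = rpm/60 = 124.333333 rev/s
J = V / (n·D) = 62.88 / (124.333333 × 1.745) = 0.289821
regime bands: climb J<0.3536 | cruise [0.3536, 0.7072) | windmill J≥0.7072
J = 0.2898 → climb

J = 0.2898, regime = climb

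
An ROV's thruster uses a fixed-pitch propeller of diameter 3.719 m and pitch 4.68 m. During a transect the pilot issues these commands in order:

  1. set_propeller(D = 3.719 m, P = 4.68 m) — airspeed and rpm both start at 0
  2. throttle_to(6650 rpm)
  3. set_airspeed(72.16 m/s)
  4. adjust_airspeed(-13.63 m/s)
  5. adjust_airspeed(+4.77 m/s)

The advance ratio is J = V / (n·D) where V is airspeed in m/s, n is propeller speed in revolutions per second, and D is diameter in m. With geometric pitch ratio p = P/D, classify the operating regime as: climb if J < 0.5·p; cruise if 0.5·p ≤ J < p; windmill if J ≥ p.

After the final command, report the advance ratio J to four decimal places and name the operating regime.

set_propeller: D = 3.719 m, P = 4.68 m (p = P/D = 1.258403); state ← (V=0, rpm=0)
throttle_to(6650): rpm ← 6650
set_airspeed(72.16): V ← 72.16 m/s
adjust_airspeed(-13.63): V ← 72.16 -13.63 = 58.53 m/s
adjust_airspeed(+4.77): V ← 58.53 +4.77 = 63.3 m/s
final state: V = 63.3 m/s, rpm = 6650 → n = rpm/60 = 110.833333 rev/s
J = V / (n·D) = 63.3 / (110.833333 × 3.719) = 0.153570
regime bands: climb J<0.6292 | cruise [0.6292, 1.2584) | windmill J≥1.2584
J = 0.1536 → climb

J = 0.1536, regime = climb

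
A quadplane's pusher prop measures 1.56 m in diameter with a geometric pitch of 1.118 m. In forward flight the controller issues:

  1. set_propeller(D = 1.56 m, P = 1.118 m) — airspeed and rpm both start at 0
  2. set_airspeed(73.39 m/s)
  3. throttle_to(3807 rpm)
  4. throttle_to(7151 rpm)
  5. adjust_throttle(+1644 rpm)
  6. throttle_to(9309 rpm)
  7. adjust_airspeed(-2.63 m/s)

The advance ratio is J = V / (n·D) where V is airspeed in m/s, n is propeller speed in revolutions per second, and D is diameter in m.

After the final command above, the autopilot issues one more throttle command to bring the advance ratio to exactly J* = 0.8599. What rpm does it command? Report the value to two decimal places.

set_propeller: D = 1.56 m, P = 1.118 m (p = P/D = 0.716667); state ← (V=0, rpm=0)
set_airspeed(73.39): V ← 73.39 m/s
throttle_to(3807): rpm ← 3807
throttle_to(7151): rpm ← 7151
adjust_throttle(+1644): rpm ← 7151 +1644 = 8795
throttle_to(9309): rpm ← 9309
adjust_airspeed(-2.63): V ← 73.39 -2.63 = 70.76 m/s
final state: V = 70.76 m/s, rpm = 9309 → n = rpm/60 = 155.150000 rev/s
target J* = 0.8599; solve J* = V/(n·D) for n: n = V/(J*·D) = 70.76/(0.8599 × 1.56) = 52.749127 rev/s
rpm = 60·n = 3164.947624

rpm = 3164.95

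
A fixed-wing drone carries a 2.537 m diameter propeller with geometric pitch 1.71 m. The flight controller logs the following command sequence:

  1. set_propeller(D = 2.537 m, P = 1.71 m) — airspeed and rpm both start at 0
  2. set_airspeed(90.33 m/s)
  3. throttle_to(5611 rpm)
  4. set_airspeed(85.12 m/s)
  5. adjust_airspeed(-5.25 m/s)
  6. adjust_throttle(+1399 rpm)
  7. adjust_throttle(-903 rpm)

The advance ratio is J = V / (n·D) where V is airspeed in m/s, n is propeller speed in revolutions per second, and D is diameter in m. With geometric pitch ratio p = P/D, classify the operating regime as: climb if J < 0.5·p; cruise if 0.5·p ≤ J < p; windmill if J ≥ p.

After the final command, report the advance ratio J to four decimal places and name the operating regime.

set_propeller: D = 2.537 m, P = 1.71 m (p = P/D = 0.674024); state ← (V=0, rpm=0)
set_airspeed(90.33): V ← 90.33 m/s
throttle_to(5611): rpm ← 5611
set_airspeed(85.12): V ← 85.12 m/s
adjust_airspeed(-5.25): V ← 85.12 -5.25 = 79.87 m/s
adjust_throttle(+1399): rpm ← 5611 +1399 = 7010
adjust_throttle(-903): rpm ← 7010 -903 = 6107
final state: V = 79.87 m/s, rpm = 6107 → n = rpm/60 = 101.783333 rev/s
J = V / (n·D) = 79.87 / (101.783333 × 2.537) = 0.309305
regime bands: climb J<0.3370 | cruise [0.3370, 0.6740) | windmill J≥0.6740
J = 0.3093 → climb

J = 0.3093, regime = climb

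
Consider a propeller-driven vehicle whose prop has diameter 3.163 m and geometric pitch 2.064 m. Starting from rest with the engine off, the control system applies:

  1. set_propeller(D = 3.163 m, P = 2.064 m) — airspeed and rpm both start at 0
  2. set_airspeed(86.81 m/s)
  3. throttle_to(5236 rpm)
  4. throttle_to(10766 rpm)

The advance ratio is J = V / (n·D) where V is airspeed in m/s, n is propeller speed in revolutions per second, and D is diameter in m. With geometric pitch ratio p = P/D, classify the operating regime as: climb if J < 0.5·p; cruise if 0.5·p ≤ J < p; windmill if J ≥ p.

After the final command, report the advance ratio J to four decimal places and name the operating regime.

J = 0.1530, regime = climb

set_propeller: D = 3.163 m, P = 2.064 m (p = P/D = 0.652545); state ← (V=0, rpm=0)
set_airspeed(86.81): V ← 86.81 m/s
throttle_to(5236): rpm ← 5236
throttle_to(10766): rpm ← 10766
final state: V = 86.81 m/s, rpm = 10766 → n = rpm/60 = 179.433333 rev/s
J = V / (n·D) = 86.81 / (179.433333 × 3.163) = 0.152956
regime bands: climb J<0.3263 | cruise [0.3263, 0.6525) | windmill J≥0.6525
J = 0.1530 → climb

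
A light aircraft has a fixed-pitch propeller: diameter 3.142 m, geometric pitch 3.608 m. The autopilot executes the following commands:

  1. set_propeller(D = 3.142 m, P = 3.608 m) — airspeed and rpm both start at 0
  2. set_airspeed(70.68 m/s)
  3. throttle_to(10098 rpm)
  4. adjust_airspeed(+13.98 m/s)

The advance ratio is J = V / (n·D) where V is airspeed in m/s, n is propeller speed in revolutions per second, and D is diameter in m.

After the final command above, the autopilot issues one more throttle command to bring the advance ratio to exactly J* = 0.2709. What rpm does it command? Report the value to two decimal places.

rpm = 5967.80

set_propeller: D = 3.142 m, P = 3.608 m (p = P/D = 1.148313); state ← (V=0, rpm=0)
set_airspeed(70.68): V ← 70.68 m/s
throttle_to(10098): rpm ← 10098
adjust_airspeed(+13.98): V ← 70.68 +13.98 = 84.66 m/s
final state: V = 84.66 m/s, rpm = 10098 → n = rpm/60 = 168.300000 rev/s
target J* = 0.2709; solve J* = V/(n·D) for n: n = V/(J*·D) = 84.66/(0.2709 × 3.142) = 99.463349 rev/s
rpm = 60·n = 5967.800944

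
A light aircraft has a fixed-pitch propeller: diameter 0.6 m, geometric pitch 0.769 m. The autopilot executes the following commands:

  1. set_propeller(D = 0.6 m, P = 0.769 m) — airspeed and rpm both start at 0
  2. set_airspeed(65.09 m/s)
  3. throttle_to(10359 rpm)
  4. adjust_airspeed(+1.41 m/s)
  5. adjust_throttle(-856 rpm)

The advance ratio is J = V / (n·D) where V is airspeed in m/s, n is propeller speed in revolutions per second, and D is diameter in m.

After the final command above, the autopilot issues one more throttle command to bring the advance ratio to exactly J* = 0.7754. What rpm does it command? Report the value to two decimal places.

rpm = 8576.22

set_propeller: D = 0.6 m, P = 0.769 m (p = P/D = 1.281667); state ← (V=0, rpm=0)
set_airspeed(65.09): V ← 65.09 m/s
throttle_to(10359): rpm ← 10359
adjust_airspeed(+1.41): V ← 65.09 +1.41 = 66.5 m/s
adjust_throttle(-856): rpm ← 10359 -856 = 9503
final state: V = 66.5 m/s, rpm = 9503 → n = rpm/60 = 158.383333 rev/s
target J* = 0.7754; solve J* = V/(n·D) for n: n = V/(J*·D) = 66.5/(0.7754 × 0.6) = 142.936979 rev/s
rpm = 60·n = 8576.218726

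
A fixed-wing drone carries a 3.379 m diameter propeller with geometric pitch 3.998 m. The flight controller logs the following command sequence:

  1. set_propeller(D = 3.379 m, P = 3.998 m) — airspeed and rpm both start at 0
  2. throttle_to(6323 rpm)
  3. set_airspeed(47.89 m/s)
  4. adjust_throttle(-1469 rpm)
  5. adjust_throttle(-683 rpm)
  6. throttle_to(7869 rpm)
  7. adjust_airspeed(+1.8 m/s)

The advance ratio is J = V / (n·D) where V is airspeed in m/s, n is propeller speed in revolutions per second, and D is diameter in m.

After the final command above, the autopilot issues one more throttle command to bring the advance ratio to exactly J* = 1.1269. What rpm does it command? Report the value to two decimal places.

set_propeller: D = 3.379 m, P = 3.998 m (p = P/D = 1.183190); state ← (V=0, rpm=0)
throttle_to(6323): rpm ← 6323
set_airspeed(47.89): V ← 47.89 m/s
adjust_throttle(-1469): rpm ← 6323 -1469 = 4854
adjust_throttle(-683): rpm ← 4854 -683 = 4171
throttle_to(7869): rpm ← 7869
adjust_airspeed(+1.8): V ← 47.89 +1.8 = 49.69 m/s
final state: V = 49.69 m/s, rpm = 7869 → n = rpm/60 = 131.150000 rev/s
target J* = 1.1269; solve J* = V/(n·D) for n: n = V/(J*·D) = 49.69/(1.1269 × 3.379) = 13.049547 rev/s
rpm = 60·n = 782.972802

rpm = 782.97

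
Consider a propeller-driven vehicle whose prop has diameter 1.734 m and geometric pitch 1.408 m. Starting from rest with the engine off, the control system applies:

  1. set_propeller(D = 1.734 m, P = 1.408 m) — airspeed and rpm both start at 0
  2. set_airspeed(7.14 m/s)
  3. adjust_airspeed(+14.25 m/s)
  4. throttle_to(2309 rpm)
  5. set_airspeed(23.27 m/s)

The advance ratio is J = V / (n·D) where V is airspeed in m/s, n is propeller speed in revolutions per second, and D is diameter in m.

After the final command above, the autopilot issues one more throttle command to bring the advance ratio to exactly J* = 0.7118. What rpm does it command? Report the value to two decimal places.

set_propeller: D = 1.734 m, P = 1.408 m (p = P/D = 0.811995); state ← (V=0, rpm=0)
set_airspeed(7.14): V ← 7.14 m/s
adjust_airspeed(+14.25): V ← 7.14 +14.25 = 21.39 m/s
throttle_to(2309): rpm ← 2309
set_airspeed(23.27): V ← 23.27 m/s
final state: V = 23.27 m/s, rpm = 2309 → n = rpm/60 = 38.483333 rev/s
target J* = 0.7118; solve J* = V/(n·D) for n: n = V/(J*·D) = 23.27/(0.7118 × 1.734) = 18.853384 rev/s
rpm = 60·n = 1131.203023

rpm = 1131.20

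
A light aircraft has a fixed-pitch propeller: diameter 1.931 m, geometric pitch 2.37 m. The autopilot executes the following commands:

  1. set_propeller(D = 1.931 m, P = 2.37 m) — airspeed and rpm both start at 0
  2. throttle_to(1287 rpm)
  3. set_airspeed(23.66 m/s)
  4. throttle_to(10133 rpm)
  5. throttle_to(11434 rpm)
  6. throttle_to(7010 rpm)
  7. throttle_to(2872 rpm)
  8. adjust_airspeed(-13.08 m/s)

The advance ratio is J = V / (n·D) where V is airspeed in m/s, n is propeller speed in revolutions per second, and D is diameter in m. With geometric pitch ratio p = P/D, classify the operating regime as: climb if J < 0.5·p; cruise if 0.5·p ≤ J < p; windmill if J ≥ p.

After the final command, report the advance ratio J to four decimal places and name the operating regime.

J = 0.1145, regime = climb

set_propeller: D = 1.931 m, P = 2.37 m (p = P/D = 1.227343); state ← (V=0, rpm=0)
throttle_to(1287): rpm ← 1287
set_airspeed(23.66): V ← 23.66 m/s
throttle_to(10133): rpm ← 10133
throttle_to(11434): rpm ← 11434
throttle_to(7010): rpm ← 7010
throttle_to(2872): rpm ← 2872
adjust_airspeed(-13.08): V ← 23.66 -13.08 = 10.58 m/s
final state: V = 10.58 m/s, rpm = 2872 → n = rpm/60 = 47.866667 rev/s
J = V / (n·D) = 10.58 / (47.866667 × 1.931) = 0.114464
regime bands: climb J<0.6137 | cruise [0.6137, 1.2273) | windmill J≥1.2273
J = 0.1145 → climb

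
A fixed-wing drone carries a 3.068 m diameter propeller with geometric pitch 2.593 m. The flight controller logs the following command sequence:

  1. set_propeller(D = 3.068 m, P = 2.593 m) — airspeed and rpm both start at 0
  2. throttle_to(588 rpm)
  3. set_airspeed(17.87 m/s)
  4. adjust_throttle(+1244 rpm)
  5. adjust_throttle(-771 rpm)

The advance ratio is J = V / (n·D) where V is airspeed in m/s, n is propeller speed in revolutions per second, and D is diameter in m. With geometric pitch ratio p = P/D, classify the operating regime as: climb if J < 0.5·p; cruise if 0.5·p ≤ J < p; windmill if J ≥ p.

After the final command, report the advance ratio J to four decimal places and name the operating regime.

J = 0.3294, regime = climb

set_propeller: D = 3.068 m, P = 2.593 m (p = P/D = 0.845176); state ← (V=0, rpm=0)
throttle_to(588): rpm ← 588
set_airspeed(17.87): V ← 17.87 m/s
adjust_throttle(+1244): rpm ← 588 +1244 = 1832
adjust_throttle(-771): rpm ← 1832 -771 = 1061
final state: V = 17.87 m/s, rpm = 1061 → n = rpm/60 = 17.683333 rev/s
J = V / (n·D) = 17.87 / (17.683333 × 3.068) = 0.329386
regime bands: climb J<0.4226 | cruise [0.4226, 0.8452) | windmill J≥0.8452
J = 0.3294 → climb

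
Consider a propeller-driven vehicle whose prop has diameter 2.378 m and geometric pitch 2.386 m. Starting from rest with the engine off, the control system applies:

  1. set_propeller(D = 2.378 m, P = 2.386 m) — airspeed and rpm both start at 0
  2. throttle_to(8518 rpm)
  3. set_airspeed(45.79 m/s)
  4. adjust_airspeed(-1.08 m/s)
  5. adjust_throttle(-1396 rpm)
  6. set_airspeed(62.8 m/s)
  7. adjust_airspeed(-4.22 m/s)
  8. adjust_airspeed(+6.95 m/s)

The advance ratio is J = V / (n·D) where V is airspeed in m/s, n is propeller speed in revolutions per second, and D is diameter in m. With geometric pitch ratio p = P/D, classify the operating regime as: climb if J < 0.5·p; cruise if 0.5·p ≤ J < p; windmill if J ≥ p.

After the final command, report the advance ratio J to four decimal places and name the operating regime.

set_propeller: D = 2.378 m, P = 2.386 m (p = P/D = 1.003364); state ← (V=0, rpm=0)
throttle_to(8518): rpm ← 8518
set_airspeed(45.79): V ← 45.79 m/s
adjust_airspeed(-1.08): V ← 45.79 -1.08 = 44.71 m/s
adjust_throttle(-1396): rpm ← 8518 -1396 = 7122
set_airspeed(62.8): V ← 62.8 m/s
adjust_airspeed(-4.22): V ← 62.8 -4.22 = 58.58 m/s
adjust_airspeed(+6.95): V ← 58.58 +6.95 = 65.53 m/s
final state: V = 65.53 m/s, rpm = 7122 → n = rpm/60 = 118.700000 rev/s
J = V / (n·D) = 65.53 / (118.700000 × 2.378) = 0.232155
regime bands: climb J<0.5017 | cruise [0.5017, 1.0034) | windmill J≥1.0034
J = 0.2322 → climb

J = 0.2322, regime = climb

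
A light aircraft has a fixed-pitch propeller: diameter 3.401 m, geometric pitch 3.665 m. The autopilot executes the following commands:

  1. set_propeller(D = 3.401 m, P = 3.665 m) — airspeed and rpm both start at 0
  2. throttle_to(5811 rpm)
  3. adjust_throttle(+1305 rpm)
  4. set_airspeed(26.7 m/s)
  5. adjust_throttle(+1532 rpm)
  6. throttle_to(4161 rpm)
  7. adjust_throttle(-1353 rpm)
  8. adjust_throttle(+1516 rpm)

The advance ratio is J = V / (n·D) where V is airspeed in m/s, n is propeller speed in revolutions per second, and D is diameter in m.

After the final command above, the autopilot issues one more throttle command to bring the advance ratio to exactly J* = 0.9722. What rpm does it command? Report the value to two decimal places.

set_propeller: D = 3.401 m, P = 3.665 m (p = P/D = 1.077624); state ← (V=0, rpm=0)
throttle_to(5811): rpm ← 5811
adjust_throttle(+1305): rpm ← 5811 +1305 = 7116
set_airspeed(26.7): V ← 26.7 m/s
adjust_throttle(+1532): rpm ← 7116 +1532 = 8648
throttle_to(4161): rpm ← 4161
adjust_throttle(-1353): rpm ← 4161 -1353 = 2808
adjust_throttle(+1516): rpm ← 2808 +1516 = 4324
final state: V = 26.7 m/s, rpm = 4324 → n = rpm/60 = 72.066667 rev/s
target J* = 0.9722; solve J* = V/(n·D) for n: n = V/(J*·D) = 26.7/(0.9722 × 3.401) = 8.075121 rev/s
rpm = 60·n = 484.507231

rpm = 484.51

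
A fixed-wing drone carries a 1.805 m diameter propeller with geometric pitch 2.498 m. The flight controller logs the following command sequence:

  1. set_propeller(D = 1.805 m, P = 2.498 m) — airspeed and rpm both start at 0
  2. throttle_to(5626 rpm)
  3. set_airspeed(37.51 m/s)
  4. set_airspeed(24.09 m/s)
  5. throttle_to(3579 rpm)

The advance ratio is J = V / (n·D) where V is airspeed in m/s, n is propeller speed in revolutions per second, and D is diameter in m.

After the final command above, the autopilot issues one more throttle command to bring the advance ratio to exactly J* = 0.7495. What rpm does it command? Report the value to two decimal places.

set_propeller: D = 1.805 m, P = 2.498 m (p = P/D = 1.383934); state ← (V=0, rpm=0)
throttle_to(5626): rpm ← 5626
set_airspeed(37.51): V ← 37.51 m/s
set_airspeed(24.09): V ← 24.09 m/s
throttle_to(3579): rpm ← 3579
final state: V = 24.09 m/s, rpm = 3579 → n = rpm/60 = 59.650000 rev/s
target J* = 0.7495; solve J* = V/(n·D) for n: n = V/(J*·D) = 24.09/(0.7495 × 1.805) = 17.806885 rev/s
rpm = 60·n = 1068.413106

rpm = 1068.41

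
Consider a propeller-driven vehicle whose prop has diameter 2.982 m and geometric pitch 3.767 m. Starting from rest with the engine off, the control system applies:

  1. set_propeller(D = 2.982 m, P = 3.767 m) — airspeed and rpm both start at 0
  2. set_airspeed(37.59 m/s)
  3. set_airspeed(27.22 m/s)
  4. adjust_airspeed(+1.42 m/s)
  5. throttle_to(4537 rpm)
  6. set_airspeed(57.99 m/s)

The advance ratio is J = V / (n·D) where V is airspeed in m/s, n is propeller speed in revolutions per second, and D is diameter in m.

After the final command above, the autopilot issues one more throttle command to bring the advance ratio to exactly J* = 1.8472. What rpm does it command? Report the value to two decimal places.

rpm = 631.66

set_propeller: D = 2.982 m, P = 3.767 m (p = P/D = 1.263246); state ← (V=0, rpm=0)
set_airspeed(37.59): V ← 37.59 m/s
set_airspeed(27.22): V ← 27.22 m/s
adjust_airspeed(+1.42): V ← 27.22 +1.42 = 28.64 m/s
throttle_to(4537): rpm ← 4537
set_airspeed(57.99): V ← 57.99 m/s
final state: V = 57.99 m/s, rpm = 4537 → n = rpm/60 = 75.616667 rev/s
target J* = 1.8472; solve J* = V/(n·D) for n: n = V/(J*·D) = 57.99/(1.8472 × 2.982) = 10.527653 rev/s
rpm = 60·n = 631.659162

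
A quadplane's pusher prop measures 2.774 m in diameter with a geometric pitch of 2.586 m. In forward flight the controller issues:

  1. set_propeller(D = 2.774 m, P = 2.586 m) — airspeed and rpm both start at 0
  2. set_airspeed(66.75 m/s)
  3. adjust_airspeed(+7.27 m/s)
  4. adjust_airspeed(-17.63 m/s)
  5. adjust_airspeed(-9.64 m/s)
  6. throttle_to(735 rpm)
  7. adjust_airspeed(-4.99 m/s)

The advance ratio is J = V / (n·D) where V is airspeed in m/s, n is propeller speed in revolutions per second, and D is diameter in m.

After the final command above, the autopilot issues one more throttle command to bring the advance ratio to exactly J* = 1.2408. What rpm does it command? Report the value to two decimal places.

rpm = 727.95

set_propeller: D = 2.774 m, P = 2.586 m (p = P/D = 0.932228); state ← (V=0, rpm=0)
set_airspeed(66.75): V ← 66.75 m/s
adjust_airspeed(+7.27): V ← 66.75 +7.27 = 74.02 m/s
adjust_airspeed(-17.63): V ← 74.02 -17.63 = 56.39 m/s
adjust_airspeed(-9.64): V ← 56.39 -9.64 = 46.75 m/s
throttle_to(735): rpm ← 735
adjust_airspeed(-4.99): V ← 46.75 -4.99 = 41.76 m/s
final state: V = 41.76 m/s, rpm = 735 → n = rpm/60 = 12.250000 rev/s
target J* = 1.2408; solve J* = V/(n·D) for n: n = V/(J*·D) = 41.76/(1.2408 × 2.774) = 12.132554 rev/s
rpm = 60·n = 727.953266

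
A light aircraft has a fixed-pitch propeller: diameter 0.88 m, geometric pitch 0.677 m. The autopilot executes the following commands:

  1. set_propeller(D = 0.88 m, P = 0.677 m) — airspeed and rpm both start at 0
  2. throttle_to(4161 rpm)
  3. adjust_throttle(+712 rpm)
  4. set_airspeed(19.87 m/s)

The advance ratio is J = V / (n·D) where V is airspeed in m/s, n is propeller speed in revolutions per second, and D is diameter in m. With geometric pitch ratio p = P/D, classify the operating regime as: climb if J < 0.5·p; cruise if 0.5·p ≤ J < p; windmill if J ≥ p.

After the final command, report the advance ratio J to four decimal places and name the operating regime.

J = 0.2780, regime = climb

set_propeller: D = 0.88 m, P = 0.677 m (p = P/D = 0.769318); state ← (V=0, rpm=0)
throttle_to(4161): rpm ← 4161
adjust_throttle(+712): rpm ← 4161 +712 = 4873
set_airspeed(19.87): V ← 19.87 m/s
final state: V = 19.87 m/s, rpm = 4873 → n = rpm/60 = 81.216667 rev/s
J = V / (n·D) = 19.87 / (81.216667 × 0.88) = 0.278016
regime bands: climb J<0.3847 | cruise [0.3847, 0.7693) | windmill J≥0.7693
J = 0.2780 → climb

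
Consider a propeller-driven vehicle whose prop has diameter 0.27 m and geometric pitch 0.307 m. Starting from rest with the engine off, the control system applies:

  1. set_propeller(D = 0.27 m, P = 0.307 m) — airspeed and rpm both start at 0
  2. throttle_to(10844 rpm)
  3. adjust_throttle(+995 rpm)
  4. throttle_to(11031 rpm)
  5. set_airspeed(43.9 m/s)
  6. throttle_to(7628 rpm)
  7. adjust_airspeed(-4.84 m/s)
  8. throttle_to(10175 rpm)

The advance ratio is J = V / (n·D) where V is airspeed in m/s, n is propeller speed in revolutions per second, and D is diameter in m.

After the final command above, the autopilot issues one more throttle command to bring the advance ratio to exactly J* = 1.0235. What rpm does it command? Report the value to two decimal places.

rpm = 8480.70

set_propeller: D = 0.27 m, P = 0.307 m (p = P/D = 1.137037); state ← (V=0, rpm=0)
throttle_to(10844): rpm ← 10844
adjust_throttle(+995): rpm ← 10844 +995 = 11839
throttle_to(11031): rpm ← 11031
set_airspeed(43.9): V ← 43.9 m/s
throttle_to(7628): rpm ← 7628
adjust_airspeed(-4.84): V ← 43.9 -4.84 = 39.06 m/s
throttle_to(10175): rpm ← 10175
final state: V = 39.06 m/s, rpm = 10175 → n = rpm/60 = 169.583333 rev/s
target J* = 1.0235; solve J* = V/(n·D) for n: n = V/(J*·D) = 39.06/(1.0235 × 0.27) = 141.345058 rev/s
rpm = 60·n = 8480.703468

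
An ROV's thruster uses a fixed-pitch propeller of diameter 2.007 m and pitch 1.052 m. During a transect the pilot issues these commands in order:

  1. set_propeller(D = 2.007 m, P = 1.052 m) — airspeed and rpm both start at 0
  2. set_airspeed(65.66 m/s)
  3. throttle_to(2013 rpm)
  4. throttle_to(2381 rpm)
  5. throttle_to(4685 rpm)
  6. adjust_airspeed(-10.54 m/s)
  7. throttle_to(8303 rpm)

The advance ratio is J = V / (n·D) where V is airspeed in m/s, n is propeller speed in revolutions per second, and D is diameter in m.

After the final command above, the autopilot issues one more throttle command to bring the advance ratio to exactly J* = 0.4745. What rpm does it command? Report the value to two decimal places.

rpm = 3472.78

set_propeller: D = 2.007 m, P = 1.052 m (p = P/D = 0.524165); state ← (V=0, rpm=0)
set_airspeed(65.66): V ← 65.66 m/s
throttle_to(2013): rpm ← 2013
throttle_to(2381): rpm ← 2381
throttle_to(4685): rpm ← 4685
adjust_airspeed(-10.54): V ← 65.66 -10.54 = 55.12 m/s
throttle_to(8303): rpm ← 8303
final state: V = 55.12 m/s, rpm = 8303 → n = rpm/60 = 138.383333 rev/s
target J* = 0.4745; solve J* = V/(n·D) for n: n = V/(J*·D) = 55.12/(0.4745 × 2.007) = 57.879613 rev/s
rpm = 60·n = 3472.776788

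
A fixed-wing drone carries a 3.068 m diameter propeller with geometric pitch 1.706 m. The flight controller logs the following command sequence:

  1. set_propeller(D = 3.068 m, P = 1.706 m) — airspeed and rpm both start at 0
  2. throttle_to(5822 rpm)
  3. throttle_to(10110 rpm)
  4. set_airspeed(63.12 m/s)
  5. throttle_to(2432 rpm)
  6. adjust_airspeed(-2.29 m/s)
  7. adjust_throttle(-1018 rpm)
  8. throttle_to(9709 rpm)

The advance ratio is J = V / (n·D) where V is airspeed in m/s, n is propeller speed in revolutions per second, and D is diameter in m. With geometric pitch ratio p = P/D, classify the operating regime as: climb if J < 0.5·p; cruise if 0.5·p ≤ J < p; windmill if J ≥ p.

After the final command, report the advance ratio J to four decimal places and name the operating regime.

J = 0.1225, regime = climb

set_propeller: D = 3.068 m, P = 1.706 m (p = P/D = 0.556063); state ← (V=0, rpm=0)
throttle_to(5822): rpm ← 5822
throttle_to(10110): rpm ← 10110
set_airspeed(63.12): V ← 63.12 m/s
throttle_to(2432): rpm ← 2432
adjust_airspeed(-2.29): V ← 63.12 -2.29 = 60.83 m/s
adjust_throttle(-1018): rpm ← 2432 -1018 = 1414
throttle_to(9709): rpm ← 9709
final state: V = 60.83 m/s, rpm = 9709 → n = rpm/60 = 161.816667 rev/s
J = V / (n·D) = 60.83 / (161.816667 × 3.068) = 0.122529
regime bands: climb J<0.2780 | cruise [0.2780, 0.5561) | windmill J≥0.5561
J = 0.1225 → climb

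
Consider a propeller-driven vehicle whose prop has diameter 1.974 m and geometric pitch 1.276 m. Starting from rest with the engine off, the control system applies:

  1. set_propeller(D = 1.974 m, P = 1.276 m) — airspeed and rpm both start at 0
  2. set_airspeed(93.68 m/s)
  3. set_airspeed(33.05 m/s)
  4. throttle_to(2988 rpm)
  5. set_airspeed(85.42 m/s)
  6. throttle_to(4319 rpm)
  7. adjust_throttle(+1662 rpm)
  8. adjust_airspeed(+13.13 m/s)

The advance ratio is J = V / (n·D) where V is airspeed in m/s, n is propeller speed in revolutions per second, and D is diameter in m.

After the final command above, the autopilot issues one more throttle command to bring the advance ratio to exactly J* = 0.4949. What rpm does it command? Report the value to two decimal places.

set_propeller: D = 1.974 m, P = 1.276 m (p = P/D = 0.646403); state ← (V=0, rpm=0)
set_airspeed(93.68): V ← 93.68 m/s
set_airspeed(33.05): V ← 33.05 m/s
throttle_to(2988): rpm ← 2988
set_airspeed(85.42): V ← 85.42 m/s
throttle_to(4319): rpm ← 4319
adjust_throttle(+1662): rpm ← 4319 +1662 = 5981
adjust_airspeed(+13.13): V ← 85.42 +13.13 = 98.55 m/s
final state: V = 98.55 m/s, rpm = 5981 → n = rpm/60 = 99.683333 rev/s
target J* = 0.4949; solve J* = V/(n·D) for n: n = V/(J*·D) = 98.55/(0.4949 × 1.974) = 100.876969 rev/s
rpm = 60·n = 6052.618164

rpm = 6052.62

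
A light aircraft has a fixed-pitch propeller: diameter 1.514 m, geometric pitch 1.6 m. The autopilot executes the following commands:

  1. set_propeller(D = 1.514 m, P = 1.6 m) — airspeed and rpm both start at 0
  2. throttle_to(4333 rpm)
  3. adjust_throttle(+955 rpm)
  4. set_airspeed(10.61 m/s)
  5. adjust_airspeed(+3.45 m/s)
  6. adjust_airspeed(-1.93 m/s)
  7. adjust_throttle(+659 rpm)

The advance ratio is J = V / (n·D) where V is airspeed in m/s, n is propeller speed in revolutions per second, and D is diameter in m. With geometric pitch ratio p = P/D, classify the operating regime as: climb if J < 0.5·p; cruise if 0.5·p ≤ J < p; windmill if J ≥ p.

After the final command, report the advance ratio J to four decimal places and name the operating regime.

J = 0.0808, regime = climb

set_propeller: D = 1.514 m, P = 1.6 m (p = P/D = 1.056803); state ← (V=0, rpm=0)
throttle_to(4333): rpm ← 4333
adjust_throttle(+955): rpm ← 4333 +955 = 5288
set_airspeed(10.61): V ← 10.61 m/s
adjust_airspeed(+3.45): V ← 10.61 +3.45 = 14.06 m/s
adjust_airspeed(-1.93): V ← 14.06 -1.93 = 12.13 m/s
adjust_throttle(+659): rpm ← 5288 +659 = 5947
final state: V = 12.13 m/s, rpm = 5947 → n = rpm/60 = 99.116667 rev/s
J = V / (n·D) = 12.13 / (99.116667 × 1.514) = 0.080833
regime bands: climb J<0.5284 | cruise [0.5284, 1.0568) | windmill J≥1.0568
J = 0.0808 → climb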